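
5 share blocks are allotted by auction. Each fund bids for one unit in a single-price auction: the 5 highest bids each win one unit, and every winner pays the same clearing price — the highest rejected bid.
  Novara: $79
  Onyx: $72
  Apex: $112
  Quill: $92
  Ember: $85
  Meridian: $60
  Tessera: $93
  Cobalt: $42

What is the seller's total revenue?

Total revenue: $360

Ordering the bids: 112 (Apex), 93 (Tessera), 92 (Quill), 85 (Ember), 79 (Novara), 72 (Onyx), 60 (Meridian), …
The 5 highest are Apex, Tessera, Quill, Ember, Novara.
Clearing price = highest rejected bid = $72.
Total revenue = 5 × $72 = $360.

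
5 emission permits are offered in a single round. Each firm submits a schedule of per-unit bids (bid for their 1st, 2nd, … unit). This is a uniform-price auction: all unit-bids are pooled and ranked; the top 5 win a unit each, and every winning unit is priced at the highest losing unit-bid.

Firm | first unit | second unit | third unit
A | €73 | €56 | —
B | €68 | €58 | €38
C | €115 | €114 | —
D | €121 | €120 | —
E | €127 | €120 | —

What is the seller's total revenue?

Total revenue: €570

Merging the schedules and taking the best 5: 127 (E-1), 121 (D-1), 120 (D-2), 120 (E-2), 115 (C-1)
Highest rejected unit-bid = €114.
Allocation: C 1, D 2, E 2. Every unit priced at €114.
Revenue = 5 × 114 = €570.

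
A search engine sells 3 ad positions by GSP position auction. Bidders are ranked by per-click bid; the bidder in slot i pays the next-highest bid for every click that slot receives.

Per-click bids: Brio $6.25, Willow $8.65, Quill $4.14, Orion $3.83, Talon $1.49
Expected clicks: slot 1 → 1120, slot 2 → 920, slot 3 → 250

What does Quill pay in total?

Quill pays $957.50

Sorting advertisers: $8.65 (Willow) > $6.25 (Brio) > $4.14 (Quill) > $3.83 (Orion) > …
Quill holds slot 3 → pays next bid $3.83 × 250 clicks = $957.50.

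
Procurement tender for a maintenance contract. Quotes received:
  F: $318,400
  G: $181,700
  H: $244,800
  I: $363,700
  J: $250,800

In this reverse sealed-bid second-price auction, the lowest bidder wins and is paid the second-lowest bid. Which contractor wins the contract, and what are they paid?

G is paid $244,800

Bids in order: 181,700 (G) < 244,800 (H) < 250,800 (J) < 318,400 (F) < 363,700 (I)
G is lowest; is paid the second-lowest bid, $244,800.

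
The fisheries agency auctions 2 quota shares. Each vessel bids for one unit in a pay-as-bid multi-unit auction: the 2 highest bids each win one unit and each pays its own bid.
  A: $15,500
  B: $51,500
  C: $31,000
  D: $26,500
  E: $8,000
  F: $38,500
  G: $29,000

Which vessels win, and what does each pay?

B $51,500, F $38,500

Ordering the bids: 51,500 (B), 38,500 (F), 31,000 (C), 29,000 (G), …
The 2 highest are B, F.
Each winner pays its own bid: B $51,500, F $38,500.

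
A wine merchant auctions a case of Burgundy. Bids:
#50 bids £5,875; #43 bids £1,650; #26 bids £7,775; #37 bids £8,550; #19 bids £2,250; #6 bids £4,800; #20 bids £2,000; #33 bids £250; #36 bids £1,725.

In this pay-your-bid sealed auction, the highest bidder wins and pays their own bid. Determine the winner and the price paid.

Rule: the highest bidder wins and pays their own bid.
Bids ranked: 8,550 (#37) > 7,775 (#26) > 5,875 (#50) > 4,800 (#6) > 2,250 (#19) > 2,000 (#20) > …
#37 has the highest bid and pays exactly that: £8,550.

#37 pays £8,550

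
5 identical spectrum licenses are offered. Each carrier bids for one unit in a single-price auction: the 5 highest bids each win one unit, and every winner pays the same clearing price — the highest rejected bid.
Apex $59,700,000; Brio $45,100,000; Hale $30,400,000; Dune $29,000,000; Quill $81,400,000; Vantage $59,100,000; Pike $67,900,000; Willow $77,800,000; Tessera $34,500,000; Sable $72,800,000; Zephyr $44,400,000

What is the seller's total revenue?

Sorting: 81,400,000 (Quill), 77,800,000 (Willow), 72,800,000 (Sable), 67,900,000 (Pike), 59,700,000 (Apex), 59,100,000 (Vantage), 45,100,000 (Brio), …
Top 5: Quill, Willow, Sable, Pike, Apex.
Clearing price = highest rejected bid = $59,100,000.
Total revenue = 5 × $59,100,000 = $295,500,000.

Total revenue: $295,500,000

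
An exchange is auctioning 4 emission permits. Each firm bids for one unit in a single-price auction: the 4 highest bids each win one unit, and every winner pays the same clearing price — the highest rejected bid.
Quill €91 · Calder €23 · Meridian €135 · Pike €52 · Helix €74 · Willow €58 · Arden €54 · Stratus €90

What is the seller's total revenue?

Ordering the bids: 135 (Meridian), 91 (Quill), 90 (Stratus), 74 (Helix), 58 (Willow), 54 (Arden), …
The 4 highest are Meridian, Quill, Stratus, Helix.
First losing bid is Willow's €58, which sets the uniform price.
Total revenue = 4 × €58 = €232.

Total revenue: €232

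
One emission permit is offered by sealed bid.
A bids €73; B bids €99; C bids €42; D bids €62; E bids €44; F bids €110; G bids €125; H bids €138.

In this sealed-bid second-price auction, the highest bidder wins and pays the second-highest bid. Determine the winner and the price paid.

H pays €125

Rule: the highest bidder wins and pays the second-highest bid.
Bids in order: 138 (H) > 125 (G) > 110 (F) > 99 (B) > 73 (A) > 62 (D) > …
H is highest; pays the second-highest bid, €125.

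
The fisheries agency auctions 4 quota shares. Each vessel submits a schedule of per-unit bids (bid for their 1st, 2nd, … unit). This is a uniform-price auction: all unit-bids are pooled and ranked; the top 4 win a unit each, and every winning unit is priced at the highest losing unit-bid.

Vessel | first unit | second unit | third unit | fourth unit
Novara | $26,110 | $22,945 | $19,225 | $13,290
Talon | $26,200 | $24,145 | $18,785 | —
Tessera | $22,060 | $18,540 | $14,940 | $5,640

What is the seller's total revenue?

Total revenue: $88,240

All unit-bids, highest first — top 4: 26,200 (Talon-1), 26,110 (Novara-1), 24,145 (Talon-2), 22,945 (Novara-2)
First bid not allocated: $22,060.
Allocation: Novara 2, Talon 2. Every unit priced at $22,060.
Revenue = 4 × 22,060 = $88,240.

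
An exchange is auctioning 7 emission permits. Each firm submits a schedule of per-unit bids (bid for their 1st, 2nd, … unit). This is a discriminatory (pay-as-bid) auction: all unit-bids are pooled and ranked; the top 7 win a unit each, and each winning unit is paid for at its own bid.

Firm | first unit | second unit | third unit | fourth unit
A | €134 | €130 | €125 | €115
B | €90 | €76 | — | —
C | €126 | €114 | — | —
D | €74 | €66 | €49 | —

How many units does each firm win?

A 4, B 1, C 2

All unit-bids, highest first — top 7: 134 (A-1), 130 (A-2), 126 (C-1), 125 (A-3), 115 (A-4), 114 (C-2), 90 (B-1)
Next rejected bid: €76 (not a price — pay-as-bid).
Allocation: A 4, B 1, C 2.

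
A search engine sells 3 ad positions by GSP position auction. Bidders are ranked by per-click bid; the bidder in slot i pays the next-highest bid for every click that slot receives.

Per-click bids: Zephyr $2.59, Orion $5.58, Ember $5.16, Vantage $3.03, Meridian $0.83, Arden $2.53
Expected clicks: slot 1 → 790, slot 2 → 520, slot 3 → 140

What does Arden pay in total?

Arden pays $0.00

Sorting advertisers: $5.58 (Orion) > $5.16 (Ember) > $3.03 (Vantage) > $2.59 (Zephyr) > …
Arden ranks below slot 3 → no slot, pays nothing.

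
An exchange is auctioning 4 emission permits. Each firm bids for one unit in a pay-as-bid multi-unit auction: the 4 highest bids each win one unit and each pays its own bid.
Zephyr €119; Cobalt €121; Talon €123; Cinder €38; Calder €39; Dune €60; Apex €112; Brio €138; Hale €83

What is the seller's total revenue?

Sorting: 138 (Brio), 123 (Talon), 121 (Cobalt), 119 (Zephyr), 112 (Apex), 83 (Hale), …
Winners (4 units): Brio, Talon, Cobalt, Zephyr.
Total revenue = 138 + 123 + 121 + 119 = €501.

Total revenue: €501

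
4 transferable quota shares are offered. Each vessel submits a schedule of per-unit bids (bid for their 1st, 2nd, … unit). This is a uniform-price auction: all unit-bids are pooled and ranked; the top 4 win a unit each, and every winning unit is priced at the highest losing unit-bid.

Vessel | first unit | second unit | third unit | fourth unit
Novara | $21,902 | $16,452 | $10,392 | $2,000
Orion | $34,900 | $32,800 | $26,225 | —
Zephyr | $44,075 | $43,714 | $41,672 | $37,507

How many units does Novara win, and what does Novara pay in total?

Novara: 0 units, pays $0

Merging the schedules and taking the best 4: 44,075 (Zephyr-1), 43,714 (Zephyr-2), 41,672 (Zephyr-3), 37,507 (Zephyr-4)
First bid not allocated: $34,900.
Novara wins 0 unit(s) at $34,900 each.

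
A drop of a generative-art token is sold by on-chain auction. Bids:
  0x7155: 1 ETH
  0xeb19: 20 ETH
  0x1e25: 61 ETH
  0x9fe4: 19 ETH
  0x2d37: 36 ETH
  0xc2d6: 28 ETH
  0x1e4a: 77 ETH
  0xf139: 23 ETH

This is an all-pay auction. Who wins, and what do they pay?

All-pay auction: the highest bidder wins the item, but every bidder pays their own bid.
Bids ranked: 77 (0x1e4a) > 61 (0x1e25) > 36 (0x2d37) > 28 (0xc2d6) > 23 (0xf139) > 20 (0xeb19) > …
0x1e4a wins with the top bid; all bids are sunk regardless.

0x1e4a pays 77 ETH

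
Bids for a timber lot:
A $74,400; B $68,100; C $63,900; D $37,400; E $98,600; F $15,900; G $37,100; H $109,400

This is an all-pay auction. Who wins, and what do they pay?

H pays $109,400

Bids ranked: 109,400 (H) > 98,600 (E) > 74,400 (A) > 68,100 (B) > 63,900 (C) > 37,400 (D) > …
H is highest and takes the item; every bidder forfeits their bid.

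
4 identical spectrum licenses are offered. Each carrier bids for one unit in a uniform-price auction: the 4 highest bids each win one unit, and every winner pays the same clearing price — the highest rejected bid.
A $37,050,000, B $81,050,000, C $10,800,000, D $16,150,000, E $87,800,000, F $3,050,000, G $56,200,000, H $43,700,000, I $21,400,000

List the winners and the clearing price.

E, B, G, H; each pays $37,050,000

Bids ranked high→low: 87,800,000 (E), 81,050,000 (B), 56,200,000 (G), 43,700,000 (H), 37,050,000 (A), 21,400,000 (I), …
Winners (4 units): E, B, G, H.
Highest unsuccessful bid: $37,050,000 → clearing price.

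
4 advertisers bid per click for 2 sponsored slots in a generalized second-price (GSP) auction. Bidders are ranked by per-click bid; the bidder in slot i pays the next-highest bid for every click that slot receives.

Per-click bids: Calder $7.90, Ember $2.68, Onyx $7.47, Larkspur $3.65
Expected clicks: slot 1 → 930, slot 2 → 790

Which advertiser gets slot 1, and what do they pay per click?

Sorting advertisers: $7.90 (Calder) > $7.47 (Onyx) > $3.65 (Larkspur) > …
Slot 1 goes to the first-ranked bidder, Calder, who pays the next bid down: $7.47/click.

Calder; $7.47 per click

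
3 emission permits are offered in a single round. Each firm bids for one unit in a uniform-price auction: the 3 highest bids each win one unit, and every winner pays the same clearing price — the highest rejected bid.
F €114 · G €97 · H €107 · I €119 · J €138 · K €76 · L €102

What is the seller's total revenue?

Total revenue: €321

Sorting: 138 (J), 119 (I), 114 (F), 107 (H), 102 (L), …
The 3 highest are J, I, F.
Clearing price = highest rejected bid = €107.
Total revenue = 3 × €107 = €321.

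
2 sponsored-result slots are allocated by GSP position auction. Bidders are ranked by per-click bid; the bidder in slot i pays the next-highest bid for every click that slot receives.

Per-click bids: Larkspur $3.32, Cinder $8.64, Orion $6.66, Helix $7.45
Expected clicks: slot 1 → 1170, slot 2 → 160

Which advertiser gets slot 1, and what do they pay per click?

Per-click bids in order: $8.64 (Cinder) > $7.45 (Helix) > $6.66 (Orion) > …
Slot 1 goes to the first-ranked bidder, Cinder, who pays the next bid down: $7.45/click.

Cinder; $7.45 per click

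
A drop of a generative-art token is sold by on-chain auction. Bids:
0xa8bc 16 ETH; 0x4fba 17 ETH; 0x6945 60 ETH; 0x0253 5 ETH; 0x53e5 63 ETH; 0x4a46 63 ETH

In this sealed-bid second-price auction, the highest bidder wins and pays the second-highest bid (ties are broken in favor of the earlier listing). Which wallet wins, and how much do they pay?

0x53e5 pays 63 ETH

Rule: the highest bidder wins and pays the second-highest bid.
Bids in order: 63 (0x53e5) > 63 (0x4a46) > 60 (0x6945) > 17 (0x4fba) > 16 (0xa8bc) > 5 (0x0253)
Tie at 63 ETH → 0x53e5 wins by tie-break.
0x53e5 wins with the highest bid; price is set by the runner-up at 63 ETH.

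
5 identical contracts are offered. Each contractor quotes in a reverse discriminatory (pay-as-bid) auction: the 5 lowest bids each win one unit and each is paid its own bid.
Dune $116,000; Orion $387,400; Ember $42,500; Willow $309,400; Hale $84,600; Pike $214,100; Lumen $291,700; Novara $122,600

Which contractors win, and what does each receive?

Ember $42,500, Hale $84,600, Dune $116,000, Novara $122,600, Pike $214,100

Ordering the bids: 42,500 (Ember), 84,600 (Hale), 116,000 (Dune), 122,600 (Novara), 214,100 (Pike), 291,700 (Lumen), 309,400 (Willow), …
The 5 lowest are Ember, Hale, Dune, Novara, Pike.
Each winner is paid its own bid: Ember $42,500, Hale $84,600, Dune $116,000, Novara $122,600, Pike $214,100.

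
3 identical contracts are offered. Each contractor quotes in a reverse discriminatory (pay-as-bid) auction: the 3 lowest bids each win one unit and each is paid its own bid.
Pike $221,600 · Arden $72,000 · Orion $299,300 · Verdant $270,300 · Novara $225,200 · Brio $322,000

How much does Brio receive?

Bids ranked low→high: 72,000 (Arden), 221,600 (Pike), 225,200 (Novara), 270,300 (Verdant), 299,300 (Orion), …
Winners (3 units): Arden, Pike, Novara.
Brio does not win → $0.

Brio is paid $0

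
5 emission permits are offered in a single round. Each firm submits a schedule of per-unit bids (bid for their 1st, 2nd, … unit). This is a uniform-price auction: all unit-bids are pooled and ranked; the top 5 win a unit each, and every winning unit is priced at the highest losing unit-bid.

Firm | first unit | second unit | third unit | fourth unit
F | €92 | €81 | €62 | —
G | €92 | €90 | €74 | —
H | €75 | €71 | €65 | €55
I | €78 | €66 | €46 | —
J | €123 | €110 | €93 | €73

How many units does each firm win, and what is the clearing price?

F 1, G 1, J 3; clearing price €90

Merging the schedules and taking the best 5: 123 (J-1), 110 (J-2), 93 (J-3), 92 (F-1), 92 (G-1)
First bid not allocated: €90.
Allocation: F 1, G 1, J 3.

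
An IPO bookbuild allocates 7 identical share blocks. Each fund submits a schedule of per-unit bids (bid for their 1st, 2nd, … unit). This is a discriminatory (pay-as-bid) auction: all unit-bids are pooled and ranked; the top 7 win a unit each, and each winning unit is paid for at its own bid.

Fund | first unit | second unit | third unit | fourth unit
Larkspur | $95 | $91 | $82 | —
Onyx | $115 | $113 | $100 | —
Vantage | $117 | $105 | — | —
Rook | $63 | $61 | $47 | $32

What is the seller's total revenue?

Total revenue: $736

Pooled unit-bids ranked (top 7): 117 (Vantage-1), 115 (Onyx-1), 113 (Onyx-2), 105 (Vantage-2), 100 (Onyx-3), 95 (Larkspur-1), 91 (Larkspur-2)
Next rejected bid: $82 (not a price — pay-as-bid).
Each winning unit pays its own bid.
Revenue = 117 + 115 + 113 + 105 + 100 + 95 + 91 = $736.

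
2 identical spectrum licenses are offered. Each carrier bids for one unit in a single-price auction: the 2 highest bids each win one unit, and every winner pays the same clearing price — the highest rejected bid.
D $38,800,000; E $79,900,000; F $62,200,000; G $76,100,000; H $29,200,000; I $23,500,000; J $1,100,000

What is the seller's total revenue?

Bids ranked high→low: 79,900,000 (E), 76,100,000 (G), 62,200,000 (F), 38,800,000 (D), …
The 2 highest are E, G.
Clearing price = highest rejected bid = $62,200,000.
Total revenue = 2 × $62,200,000 = $124,400,000.

Total revenue: $124,400,000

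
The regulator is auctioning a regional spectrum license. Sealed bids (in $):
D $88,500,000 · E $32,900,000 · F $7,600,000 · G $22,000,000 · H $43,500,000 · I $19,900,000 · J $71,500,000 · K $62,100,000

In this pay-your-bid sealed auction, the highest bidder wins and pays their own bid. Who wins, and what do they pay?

D pays $88,500,000

Bids in order: 88,500,000 (D) > 71,500,000 (J) > 62,100,000 (K) > 43,500,000 (H) > 32,900,000 (E) > 22,000,000 (G) > …
D is highest → pays own bid, $88,500,000.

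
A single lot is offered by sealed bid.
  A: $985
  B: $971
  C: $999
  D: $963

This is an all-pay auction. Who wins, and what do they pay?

Bids in order: 999 (C) > 985 (A) > 971 (B) > 963 (D)
C is highest and takes the item; every bidder forfeits their bid.

C pays $999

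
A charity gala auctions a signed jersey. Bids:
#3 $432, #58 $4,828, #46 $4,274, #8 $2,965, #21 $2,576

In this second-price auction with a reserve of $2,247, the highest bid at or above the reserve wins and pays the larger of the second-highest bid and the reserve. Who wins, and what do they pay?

#58 pays $4,274

Rule: the highest bid at or above the reserve wins and pays the larger of the second-highest bid and the reserve.
Sorting bids: 4,828 (#58) > 4,274 (#46) > 2,965 (#8) > 2,576 (#21) > 432 (#3)
Highest eligible bid: #58 at $4,828.
max(second-highest $4,274, reserve $2,247) = $4,274; the reserve does not bind.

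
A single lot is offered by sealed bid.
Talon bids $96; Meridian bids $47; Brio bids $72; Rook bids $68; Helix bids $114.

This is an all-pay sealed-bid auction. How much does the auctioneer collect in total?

All-pay sealed-bid auction: the highest bidder wins the item, but every bidder pays their own bid.
Bids ranked: 114 (Helix) > 96 (Talon) > 72 (Brio) > 68 (Rook) > 47 (Meridian)
Every bidder forfeits their bid regardless of winning.
Revenue = 96 + 47 + 72 + 68 + 114 = $397.

Total revenue: $397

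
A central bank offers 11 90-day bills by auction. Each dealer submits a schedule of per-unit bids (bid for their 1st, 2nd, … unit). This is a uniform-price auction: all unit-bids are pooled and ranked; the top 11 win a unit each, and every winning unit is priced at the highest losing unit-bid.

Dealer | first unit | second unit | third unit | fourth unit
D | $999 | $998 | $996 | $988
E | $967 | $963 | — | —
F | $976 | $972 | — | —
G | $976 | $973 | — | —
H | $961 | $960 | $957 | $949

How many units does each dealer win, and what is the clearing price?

Merging the schedules and taking the best 11: 999 (D-1), 998 (D-2), 996 (D-3), 988 (D-4), 976 (F-1), 976 (G-1), 973 (G-2), 972 (F-2), 967 (E-1), 963 (E-2), 961 (H-1)
First bid not allocated: $960.
Allocation: D 4, E 2, F 2, G 2, H 1.

D 4, E 2, F 2, G 2, H 1; clearing price $960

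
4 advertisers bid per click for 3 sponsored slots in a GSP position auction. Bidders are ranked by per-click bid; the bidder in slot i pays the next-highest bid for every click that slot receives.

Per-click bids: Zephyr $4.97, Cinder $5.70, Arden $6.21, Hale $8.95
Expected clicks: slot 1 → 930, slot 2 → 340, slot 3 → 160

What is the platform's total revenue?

Ranked by bid: $8.95 (Hale) > $6.21 (Arden) > $5.70 (Cinder) > $4.97 (Zephyr)
Slot 1: Hale pays $6.21 × 930 = $5775.30
Slot 2: Arden pays $5.70 × 340 = $1938.00
Slot 3: Cinder pays $4.97 × 160 = $795.20
Total = $8508.50

Total revenue: $8508.50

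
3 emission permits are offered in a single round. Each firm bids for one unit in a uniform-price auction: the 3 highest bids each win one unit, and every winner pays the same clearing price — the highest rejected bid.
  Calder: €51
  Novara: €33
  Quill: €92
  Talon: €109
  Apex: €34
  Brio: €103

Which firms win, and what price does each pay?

Talon, Brio, Quill; each pays €51

Ordering the bids: 109 (Talon), 103 (Brio), 92 (Quill), 51 (Calder), 34 (Apex), …
Winners (3 units): Talon, Brio, Quill.
Clearing price = highest rejected bid = €51.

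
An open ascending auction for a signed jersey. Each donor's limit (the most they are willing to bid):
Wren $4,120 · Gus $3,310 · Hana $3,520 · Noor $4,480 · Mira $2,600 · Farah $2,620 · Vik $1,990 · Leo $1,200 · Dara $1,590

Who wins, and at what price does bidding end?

Noor wins at $4,120

Ascending (English) auction: the price rises until one bidder remains; the winner pays the price at which the last rival dropped out.
Sorting limits: 4,480 (Noor) > 4,120 (Wren) > 3,520 (Hana) > 3,310 (Gus) > 2,620 (Farah) > 2,600 (Mira) > …
Wren is the last rival to drop out, at $4,120; Noor remains and wins at that price.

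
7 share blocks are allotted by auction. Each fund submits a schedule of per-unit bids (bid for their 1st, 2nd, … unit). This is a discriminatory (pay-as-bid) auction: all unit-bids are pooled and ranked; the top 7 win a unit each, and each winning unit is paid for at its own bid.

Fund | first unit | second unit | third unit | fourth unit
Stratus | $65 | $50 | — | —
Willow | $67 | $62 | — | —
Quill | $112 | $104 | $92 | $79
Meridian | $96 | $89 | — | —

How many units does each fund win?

Pooled unit-bids ranked (top 7): 112 (Quill-1), 104 (Quill-2), 96 (Meridian-1), 92 (Quill-3), 89 (Meridian-2), 79 (Quill-4), 67 (Willow-1)
Next rejected bid: $65 (not a price — pay-as-bid).
Allocation: Meridian 2, Quill 4, Willow 1.

Meridian 2, Quill 4, Willow 1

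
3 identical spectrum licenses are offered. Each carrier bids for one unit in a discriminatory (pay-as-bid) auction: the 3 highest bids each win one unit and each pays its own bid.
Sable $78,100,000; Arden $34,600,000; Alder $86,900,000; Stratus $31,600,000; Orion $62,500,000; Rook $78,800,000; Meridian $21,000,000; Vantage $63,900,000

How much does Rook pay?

Bids ranked high→low: 86,900,000 (Alder), 78,800,000 (Rook), 78,100,000 (Sable), 63,900,000 (Vantage), 62,500,000 (Orion), …
Winners (3 units): Alder, Rook, Sable.
Rook wins → own bid $78,800,000.

Rook pays $78,800,000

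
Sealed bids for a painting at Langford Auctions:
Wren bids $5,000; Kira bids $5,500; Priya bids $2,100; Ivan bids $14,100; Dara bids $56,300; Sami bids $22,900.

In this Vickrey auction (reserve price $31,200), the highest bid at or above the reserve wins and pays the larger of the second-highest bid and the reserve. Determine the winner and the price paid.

Dara pays $31,200

Bids in order: 56,300 (Dara) > 22,900 (Sami) > 14,100 (Ivan) > 5,500 (Kira) > 5,000 (Wren) > 2,100 (Priya)
Highest eligible bid: Dara at $56,300.
max(second-highest $22,900, reserve $31,200) = $31,200.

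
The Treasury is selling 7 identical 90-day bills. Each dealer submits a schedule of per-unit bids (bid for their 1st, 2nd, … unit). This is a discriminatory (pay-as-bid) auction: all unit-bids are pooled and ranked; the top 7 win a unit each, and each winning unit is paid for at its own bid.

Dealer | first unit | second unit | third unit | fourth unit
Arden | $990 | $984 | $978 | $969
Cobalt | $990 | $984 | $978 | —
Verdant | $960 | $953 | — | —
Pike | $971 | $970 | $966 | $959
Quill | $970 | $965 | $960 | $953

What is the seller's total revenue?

Total revenue: $6,875

Pooled unit-bids ranked (top 7): 990 (Arden-1), 990 (Cobalt-1), 984 (Arden-2), 984 (Cobalt-2), 978 (Arden-3), 978 (Cobalt-3), 971 (Pike-1)
Next rejected bid: $970 (not a price — pay-as-bid).
Each winning unit pays its own bid.
Revenue = 990 + 990 + 984 + 984 + 978 + 978 + 971 = $6,875.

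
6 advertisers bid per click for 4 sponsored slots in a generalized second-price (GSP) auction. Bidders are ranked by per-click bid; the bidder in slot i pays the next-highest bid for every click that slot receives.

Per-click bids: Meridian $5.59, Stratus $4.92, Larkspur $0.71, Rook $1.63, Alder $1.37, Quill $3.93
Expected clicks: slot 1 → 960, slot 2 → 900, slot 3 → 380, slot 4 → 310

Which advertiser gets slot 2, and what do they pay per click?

Stratus; $3.93 per click

Sorting advertisers: $5.59 (Meridian) > $4.92 (Stratus) > $3.93 (Quill) > $1.63 (Rook) > $1.37 (Alder) > …
Slot 2 goes to the second-ranked bidder, Stratus, who pays the next bid down: $3.93/click.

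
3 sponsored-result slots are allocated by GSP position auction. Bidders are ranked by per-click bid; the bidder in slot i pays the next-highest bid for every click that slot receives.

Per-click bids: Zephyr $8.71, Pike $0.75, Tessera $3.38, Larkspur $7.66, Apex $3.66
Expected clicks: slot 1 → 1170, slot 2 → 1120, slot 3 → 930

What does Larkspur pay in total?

Larkspur pays $4099.20

Ranked by bid: $8.71 (Zephyr) > $7.66 (Larkspur) > $3.66 (Apex) > $3.38 (Tessera) > …
Larkspur holds slot 2 → pays next bid $3.66 × 1120 clicks = $4099.20.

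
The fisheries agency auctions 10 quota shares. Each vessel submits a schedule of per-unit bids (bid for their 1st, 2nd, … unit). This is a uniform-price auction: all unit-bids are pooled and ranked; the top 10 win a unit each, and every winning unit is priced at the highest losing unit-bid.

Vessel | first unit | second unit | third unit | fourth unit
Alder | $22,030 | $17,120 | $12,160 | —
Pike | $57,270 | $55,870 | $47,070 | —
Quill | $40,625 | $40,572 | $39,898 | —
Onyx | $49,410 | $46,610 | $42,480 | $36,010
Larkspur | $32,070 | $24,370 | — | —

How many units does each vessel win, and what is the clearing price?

Onyx 4, Pike 3, Quill 3; clearing price $32,070

All unit-bids, highest first — top 10: 57,270 (Pike-1), 55,870 (Pike-2), 49,410 (Onyx-1), 47,070 (Pike-3), 46,610 (Onyx-2), 42,480 (Onyx-3), 40,625 (Quill-1), 40,572 (Quill-2), 39,898 (Quill-3), 36,010 (Onyx-4)
First bid not allocated: $32,070.
Allocation: Onyx 4, Pike 3, Quill 3.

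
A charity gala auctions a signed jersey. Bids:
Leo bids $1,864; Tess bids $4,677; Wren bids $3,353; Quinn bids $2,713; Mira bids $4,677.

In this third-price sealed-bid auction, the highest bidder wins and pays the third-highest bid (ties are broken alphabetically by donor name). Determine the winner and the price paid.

Bids in order: 4,677 (Mira) > 4,677 (Tess) > 3,353 (Wren) > 2,713 (Quinn) > 1,864 (Leo)
Tie at $4,677 → Mira wins by tie-break.
Mira is highest; pays the third-highest bid, $3,353.

Mira pays $3,353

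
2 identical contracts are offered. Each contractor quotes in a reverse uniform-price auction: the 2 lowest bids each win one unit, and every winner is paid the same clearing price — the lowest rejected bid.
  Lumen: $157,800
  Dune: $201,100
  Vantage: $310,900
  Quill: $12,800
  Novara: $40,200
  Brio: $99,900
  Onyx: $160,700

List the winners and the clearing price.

Sorting: 12,800 (Quill), 40,200 (Novara), 99,900 (Brio), 157,800 (Lumen), …
The 2 lowest are Quill, Novara.
First losing bid is Brio's $99,900, which sets the uniform price.

Quill, Novara; each is paid $99,900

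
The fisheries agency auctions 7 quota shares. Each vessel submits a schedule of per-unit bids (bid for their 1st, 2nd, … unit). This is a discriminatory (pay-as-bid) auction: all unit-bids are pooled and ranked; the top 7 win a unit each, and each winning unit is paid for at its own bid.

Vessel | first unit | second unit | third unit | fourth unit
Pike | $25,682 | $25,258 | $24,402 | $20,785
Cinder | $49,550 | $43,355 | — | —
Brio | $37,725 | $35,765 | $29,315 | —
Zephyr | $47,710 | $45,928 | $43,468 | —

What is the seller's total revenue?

Pooled unit-bids ranked (top 7): 49,550 (Cinder-1), 47,710 (Zephyr-1), 45,928 (Zephyr-2), 43,468 (Zephyr-3), 43,355 (Cinder-2), 37,725 (Brio-1), 35,765 (Brio-2)
Next rejected bid: $29,315 (not a price — pay-as-bid).
Each winning unit pays its own bid.
Revenue = 49,550 + 47,710 + 45,928 + 43,468 + 43,355 + 37,725 + 35,765 = $303,501.

Total revenue: $303,501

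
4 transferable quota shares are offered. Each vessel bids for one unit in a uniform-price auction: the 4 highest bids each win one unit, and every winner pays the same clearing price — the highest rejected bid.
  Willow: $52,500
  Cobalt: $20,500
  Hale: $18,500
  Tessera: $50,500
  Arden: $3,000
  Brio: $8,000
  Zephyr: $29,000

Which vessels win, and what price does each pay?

Sorting: 52,500 (Willow), 50,500 (Tessera), 29,000 (Zephyr), 20,500 (Cobalt), 18,500 (Hale), 8,000 (Brio), …
Top 4: Willow, Tessera, Zephyr, Cobalt.
Clearing price = highest rejected bid = $18,500.

Willow, Tessera, Zephyr, Cobalt; each pays $18,500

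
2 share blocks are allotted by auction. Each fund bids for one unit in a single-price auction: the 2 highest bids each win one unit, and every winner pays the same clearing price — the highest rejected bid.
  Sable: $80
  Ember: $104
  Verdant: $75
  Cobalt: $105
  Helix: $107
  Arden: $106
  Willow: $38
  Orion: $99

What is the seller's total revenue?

Total revenue: $210

Ordering the bids: 107 (Helix), 106 (Arden), 105 (Cobalt), 104 (Ember), …
The 2 highest are Helix, Arden.
First losing bid is Cobalt's $105, which sets the uniform price.
Total revenue = 2 × $105 = $210.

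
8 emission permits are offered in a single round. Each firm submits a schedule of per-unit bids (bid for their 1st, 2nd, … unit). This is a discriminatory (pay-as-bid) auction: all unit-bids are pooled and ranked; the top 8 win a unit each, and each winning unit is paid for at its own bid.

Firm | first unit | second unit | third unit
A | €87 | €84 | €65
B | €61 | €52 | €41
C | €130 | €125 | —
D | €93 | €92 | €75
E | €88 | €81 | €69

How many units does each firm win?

A 2, C 2, D 2, E 2

Pooled unit-bids ranked (top 8): 130 (C-1), 125 (C-2), 93 (D-1), 92 (D-2), 88 (E-1), 87 (A-1), 84 (A-2), 81 (E-2)
Next rejected bid: €75 (not a price — pay-as-bid).
Allocation: A 2, C 2, D 2, E 2.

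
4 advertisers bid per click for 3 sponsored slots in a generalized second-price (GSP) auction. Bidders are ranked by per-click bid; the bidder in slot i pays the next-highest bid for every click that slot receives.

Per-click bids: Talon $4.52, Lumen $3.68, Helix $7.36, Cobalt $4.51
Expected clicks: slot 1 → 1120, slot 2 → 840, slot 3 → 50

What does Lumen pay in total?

Lumen pays $0.00

Ranked by bid: $7.36 (Helix) > $4.52 (Talon) > $4.51 (Cobalt) > $3.68 (Lumen)
Lumen ranks below slot 3 → no slot, pays nothing.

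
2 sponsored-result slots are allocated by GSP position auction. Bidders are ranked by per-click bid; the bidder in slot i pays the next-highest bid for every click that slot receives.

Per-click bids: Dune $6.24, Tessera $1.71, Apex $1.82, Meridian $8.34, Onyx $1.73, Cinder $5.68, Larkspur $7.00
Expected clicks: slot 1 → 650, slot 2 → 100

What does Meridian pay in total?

Meridian pays $4550.00

Sorting advertisers: $8.34 (Meridian) > $7.00 (Larkspur) > $6.24 (Dune) > …
Meridian holds slot 1 → pays next bid $7.00 × 650 clicks = $4550.00.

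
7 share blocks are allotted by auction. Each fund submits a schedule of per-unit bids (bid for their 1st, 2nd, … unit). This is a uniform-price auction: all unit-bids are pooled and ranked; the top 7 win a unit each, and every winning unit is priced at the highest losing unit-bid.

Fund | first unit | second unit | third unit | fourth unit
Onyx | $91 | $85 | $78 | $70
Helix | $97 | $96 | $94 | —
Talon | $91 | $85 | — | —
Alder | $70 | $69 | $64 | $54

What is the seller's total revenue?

Pooled unit-bids ranked (top 7): 97 (Helix-1), 96 (Helix-2), 94 (Helix-3), 91 (Onyx-1), 91 (Talon-1), 85 (Onyx-2), 85 (Talon-2)
The (k+1)-th unit-bid is $78.
Allocation: Helix 3, Onyx 2, Talon 2. Every unit priced at $78.
Revenue = 7 × 78 = $546.

Total revenue: $546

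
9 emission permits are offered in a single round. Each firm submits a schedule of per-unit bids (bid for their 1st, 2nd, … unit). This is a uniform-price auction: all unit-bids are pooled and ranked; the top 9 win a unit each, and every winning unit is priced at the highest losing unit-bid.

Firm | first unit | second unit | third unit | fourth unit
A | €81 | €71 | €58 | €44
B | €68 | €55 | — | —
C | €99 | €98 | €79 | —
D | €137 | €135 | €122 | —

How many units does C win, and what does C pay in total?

Merging the schedules and taking the best 9: 137 (D-1), 135 (D-2), 122 (D-3), 99 (C-1), 98 (C-2), 81 (A-1), 79 (C-3), 71 (A-2), 68 (B-1)
Highest rejected unit-bid = €58.
C wins 3 unit(s) at €58 each.

C: 3 units, pays €174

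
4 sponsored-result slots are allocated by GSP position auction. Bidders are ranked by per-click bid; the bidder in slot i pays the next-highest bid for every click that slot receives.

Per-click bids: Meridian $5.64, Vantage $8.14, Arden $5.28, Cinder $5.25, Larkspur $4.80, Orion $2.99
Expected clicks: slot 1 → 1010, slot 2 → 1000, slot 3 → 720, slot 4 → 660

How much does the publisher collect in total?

Total revenue: $17924.40

Per-click bids in order: $8.14 (Vantage) > $5.64 (Meridian) > $5.28 (Arden) > $5.25 (Cinder) > $4.80 (Larkspur) > …
Slot 1: Vantage pays $5.64 × 1010 = $5696.40
Slot 2: Meridian pays $5.28 × 1000 = $5280.00
Slot 3: Arden pays $5.25 × 720 = $3780.00
Slot 4: Cinder pays $4.80 × 660 = $3168.00
Total = $17924.40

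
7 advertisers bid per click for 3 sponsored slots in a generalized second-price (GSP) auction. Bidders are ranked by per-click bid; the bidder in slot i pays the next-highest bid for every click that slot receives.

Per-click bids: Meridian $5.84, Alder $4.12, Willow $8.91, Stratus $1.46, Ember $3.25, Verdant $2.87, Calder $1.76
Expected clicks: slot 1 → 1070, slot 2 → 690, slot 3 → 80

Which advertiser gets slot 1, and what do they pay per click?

Sorting advertisers: $8.91 (Willow) > $5.84 (Meridian) > $4.12 (Alder) > $3.25 (Ember) > …
Slot 1 goes to the first-ranked bidder, Willow, who pays the next bid down: $5.84/click.

Willow; $5.84 per click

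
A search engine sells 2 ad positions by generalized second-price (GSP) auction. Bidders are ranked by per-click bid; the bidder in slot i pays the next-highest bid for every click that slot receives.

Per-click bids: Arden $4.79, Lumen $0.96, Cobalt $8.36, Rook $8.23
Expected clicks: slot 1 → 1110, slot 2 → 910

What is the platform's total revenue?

Per-click bids in order: $8.36 (Cobalt) > $8.23 (Rook) > $4.79 (Arden) > …
Slot 1: Cobalt pays $8.23 × 1110 = $9135.30
Slot 2: Rook pays $4.79 × 910 = $4358.90
Total = $13494.20

Total revenue: $13494.20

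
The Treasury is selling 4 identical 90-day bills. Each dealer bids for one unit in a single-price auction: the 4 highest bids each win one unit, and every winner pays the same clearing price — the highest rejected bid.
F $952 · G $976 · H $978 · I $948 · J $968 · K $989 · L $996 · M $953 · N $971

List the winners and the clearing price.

Ordering the bids: 996 (L), 989 (K), 978 (H), 976 (G), 971 (N), 968 (J), …
Top 4: L, K, H, G.
Highest unsuccessful bid: $971 → clearing price.

L, K, H, G; each pays $971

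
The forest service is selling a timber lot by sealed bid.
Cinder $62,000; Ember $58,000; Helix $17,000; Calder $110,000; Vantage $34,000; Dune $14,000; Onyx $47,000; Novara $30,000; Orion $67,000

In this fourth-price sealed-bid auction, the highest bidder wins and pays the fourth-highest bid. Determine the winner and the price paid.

Bids in order: 110,000 (Calder) > 67,000 (Orion) > 62,000 (Cinder) > 58,000 (Ember) > 47,000 (Onyx) > 34,000 (Vantage) > …
Calder wins; payment is bid #4 in the ranking = $58,000.

Calder pays $58,000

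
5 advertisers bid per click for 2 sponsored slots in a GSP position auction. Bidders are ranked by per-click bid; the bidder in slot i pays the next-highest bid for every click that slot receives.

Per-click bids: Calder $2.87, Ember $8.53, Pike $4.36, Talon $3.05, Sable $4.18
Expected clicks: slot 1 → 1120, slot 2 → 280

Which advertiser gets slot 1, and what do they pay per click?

Ranked by bid: $8.53 (Ember) > $4.36 (Pike) > $4.18 (Sable) > …
Slot 1 goes to the first-ranked bidder, Ember, who pays the next bid down: $4.36/click.

Ember; $4.36 per click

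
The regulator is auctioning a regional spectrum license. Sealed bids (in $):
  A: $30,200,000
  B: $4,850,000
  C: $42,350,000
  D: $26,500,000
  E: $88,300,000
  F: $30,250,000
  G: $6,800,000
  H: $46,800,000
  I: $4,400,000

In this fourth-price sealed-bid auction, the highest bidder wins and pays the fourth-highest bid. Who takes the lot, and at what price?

E pays $30,250,000

Fourth-price sealed-bid auction: the highest bidder wins and pays the fourth-highest bid.
Bids in order: 88,300,000 (E) > 46,800,000 (H) > 42,350,000 (C) > 30,250,000 (F) > 30,200,000 (A) > 26,500,000 (D) > …
E is highest; pays the fourth-highest bid, $30,250,000.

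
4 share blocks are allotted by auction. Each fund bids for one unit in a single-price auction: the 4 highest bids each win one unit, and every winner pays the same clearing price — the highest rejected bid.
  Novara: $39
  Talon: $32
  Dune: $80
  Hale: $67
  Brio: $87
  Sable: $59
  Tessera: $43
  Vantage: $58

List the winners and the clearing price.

Bids ranked high→low: 87 (Brio), 80 (Dune), 67 (Hale), 59 (Sable), 58 (Vantage), 43 (Tessera), …
Winners (4 units): Brio, Dune, Hale, Sable.
First losing bid is Vantage's $58, which sets the uniform price.

Brio, Dune, Hale, Sable; each pays $58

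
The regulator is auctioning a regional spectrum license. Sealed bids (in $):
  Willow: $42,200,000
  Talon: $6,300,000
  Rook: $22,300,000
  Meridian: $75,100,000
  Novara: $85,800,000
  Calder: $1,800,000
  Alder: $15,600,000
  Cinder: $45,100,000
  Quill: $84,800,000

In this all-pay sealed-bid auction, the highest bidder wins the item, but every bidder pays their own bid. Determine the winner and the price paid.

Rule: the highest bidder wins the item, but every bidder pays their own bid.
Sorting bids: 85,800,000 (Novara) > 84,800,000 (Quill) > 75,100,000 (Meridian) > 45,100,000 (Cinder) > 42,200,000 (Willow) > 22,300,000 (Rook) > …
Novara wins with the top bid; all bids are sunk regardless.

Novara pays $85,800,000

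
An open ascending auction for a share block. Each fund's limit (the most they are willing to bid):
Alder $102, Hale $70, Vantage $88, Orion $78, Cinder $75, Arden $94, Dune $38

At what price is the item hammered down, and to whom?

Alder wins at $94

Open ascending-bid auction: the price rises until one bidder remains; the winner pays the price at which the last rival dropped out.
Limits in order: 102 (Alder) > 94 (Arden) > 88 (Vantage) > 78 (Orion) > 75 (Cinder) > 70 (Hale) > …
Bidding ends when Arden exits at $94; Alder takes it.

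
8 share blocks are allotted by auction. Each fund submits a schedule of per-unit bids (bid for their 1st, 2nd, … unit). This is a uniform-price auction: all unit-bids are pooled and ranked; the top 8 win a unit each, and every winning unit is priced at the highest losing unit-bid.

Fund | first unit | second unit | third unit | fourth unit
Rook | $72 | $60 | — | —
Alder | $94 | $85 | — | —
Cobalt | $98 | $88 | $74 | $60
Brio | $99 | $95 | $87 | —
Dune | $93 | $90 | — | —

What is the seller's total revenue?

All unit-bids, highest first — top 8: 99 (Brio-1), 98 (Cobalt-1), 95 (Brio-2), 94 (Alder-1), 93 (Dune-1), 90 (Dune-2), 88 (Cobalt-2), 87 (Brio-3)
First bid not allocated: $85.
Allocation: Alder 1, Brio 3, Cobalt 2, Dune 2. Every unit priced at $85.
Revenue = 8 × 85 = $680.

Total revenue: $680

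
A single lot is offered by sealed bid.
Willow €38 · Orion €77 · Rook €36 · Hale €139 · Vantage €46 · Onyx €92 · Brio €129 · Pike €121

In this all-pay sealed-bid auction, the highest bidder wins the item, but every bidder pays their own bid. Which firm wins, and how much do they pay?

Bids ranked: 139 (Hale) > 129 (Brio) > 121 (Pike) > 92 (Onyx) > 77 (Orion) > 46 (Vantage) > …
Hale is highest and takes the item; every bidder forfeits their bid.

Hale pays €139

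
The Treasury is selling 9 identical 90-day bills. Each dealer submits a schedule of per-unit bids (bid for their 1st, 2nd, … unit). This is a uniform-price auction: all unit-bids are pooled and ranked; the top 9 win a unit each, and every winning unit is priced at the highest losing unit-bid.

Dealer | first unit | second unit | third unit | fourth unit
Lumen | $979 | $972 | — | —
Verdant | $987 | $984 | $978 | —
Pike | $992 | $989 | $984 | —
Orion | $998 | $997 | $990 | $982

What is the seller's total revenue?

Total revenue: $8,811

Merging the schedules and taking the best 9: 998 (Orion-1), 997 (Orion-2), 992 (Pike-1), 990 (Orion-3), 989 (Pike-2), 987 (Verdant-1), 984 (Verdant-2), 984 (Pike-3), 982 (Orion-4)
First bid not allocated: $979.
Allocation: Orion 4, Pike 3, Verdant 2. Every unit priced at $979.
Revenue = 9 × 979 = $8,811.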